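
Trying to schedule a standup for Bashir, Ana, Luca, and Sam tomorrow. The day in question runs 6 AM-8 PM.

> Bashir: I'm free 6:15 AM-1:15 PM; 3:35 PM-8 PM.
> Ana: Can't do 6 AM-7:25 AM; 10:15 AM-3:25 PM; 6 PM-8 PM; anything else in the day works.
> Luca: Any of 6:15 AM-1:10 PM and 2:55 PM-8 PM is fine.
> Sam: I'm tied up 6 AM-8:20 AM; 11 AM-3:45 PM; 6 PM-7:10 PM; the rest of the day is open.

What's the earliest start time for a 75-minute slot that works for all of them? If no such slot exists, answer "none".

08:20

Bashir free: 06:15-13:15, 15:35-20:00.
Ana free: 07:25-10:15, 15:25-18:00 (invert busy blocks within the working day).
Luca free: 06:15-13:10, 14:55-20:00.
Sam free: 08:20-11:00, 15:45-18:00, 19:10-20:00 (invert busy blocks within the working day).
Bashir ∩ Ana: 07:25-10:15, 15:35-18:00.
Bashir ∩ Ana ∩ Luca: 07:25-10:15, 15:35-18:00.
Bashir ∩ Ana ∩ Luca ∩ Sam: 08:20-10:15, 15:45-18:00.
The first common window of at least 75 minutes is 08:20-10:15, so the earliest start is 08:20.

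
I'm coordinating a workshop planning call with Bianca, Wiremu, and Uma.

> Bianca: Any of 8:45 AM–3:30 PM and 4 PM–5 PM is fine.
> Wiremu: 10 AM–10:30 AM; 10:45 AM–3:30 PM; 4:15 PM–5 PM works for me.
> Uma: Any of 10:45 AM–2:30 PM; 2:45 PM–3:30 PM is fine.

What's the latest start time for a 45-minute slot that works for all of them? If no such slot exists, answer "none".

14:45

Bianca ∩ Wiremu: 10:00-10:30, 10:45-15:30, 16:15-17:00.
Bianca ∩ Wiremu ∩ Uma: 10:45-14:30, 14:45-15:30.
The last common window of at least 45 minutes is 14:45-15:30; a 45-minute meeting can start as late as 14:45 and still end by 15:30.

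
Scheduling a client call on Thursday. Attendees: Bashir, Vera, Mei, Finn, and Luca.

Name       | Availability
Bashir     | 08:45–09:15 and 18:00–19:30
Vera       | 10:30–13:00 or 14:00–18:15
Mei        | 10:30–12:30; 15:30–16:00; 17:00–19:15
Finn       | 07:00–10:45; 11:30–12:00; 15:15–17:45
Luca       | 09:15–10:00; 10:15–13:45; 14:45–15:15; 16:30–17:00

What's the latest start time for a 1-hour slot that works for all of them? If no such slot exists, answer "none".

Bashir ∩ Vera: 18:00-18:15.
Bashir ∩ Vera ∩ Mei: 18:00-18:15.
Bashir ∩ Vera ∩ Mei ∩ Finn: ∅.
Bashir ∩ Vera ∩ Mei ∩ Finn ∩ Luca: ∅.
There is no time when everyone is free.
No common window is at least 60 minutes long.

none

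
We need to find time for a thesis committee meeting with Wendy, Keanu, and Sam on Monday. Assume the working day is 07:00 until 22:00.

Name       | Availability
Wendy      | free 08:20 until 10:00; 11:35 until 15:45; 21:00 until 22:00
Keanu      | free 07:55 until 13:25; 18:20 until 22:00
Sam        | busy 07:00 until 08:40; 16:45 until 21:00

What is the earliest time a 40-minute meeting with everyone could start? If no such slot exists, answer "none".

Wendy free: 08:20-10:00, 11:35-15:45, 21:00-22:00.
Keanu free: 07:55-13:25, 18:20-22:00.
Sam free: 08:40-16:45, 21:00-22:00 (invert busy blocks within the working day).
Wendy ∩ Keanu: 08:20-10:00, 11:35-13:25, 21:00-22:00.
Wendy ∩ Keanu ∩ Sam: 08:40-10:00, 11:35-13:25, 21:00-22:00.
Those are the intersection windows.
The first common window of at least 40 minutes is 08:40-10:00, so the earliest start is 08:40.

08:40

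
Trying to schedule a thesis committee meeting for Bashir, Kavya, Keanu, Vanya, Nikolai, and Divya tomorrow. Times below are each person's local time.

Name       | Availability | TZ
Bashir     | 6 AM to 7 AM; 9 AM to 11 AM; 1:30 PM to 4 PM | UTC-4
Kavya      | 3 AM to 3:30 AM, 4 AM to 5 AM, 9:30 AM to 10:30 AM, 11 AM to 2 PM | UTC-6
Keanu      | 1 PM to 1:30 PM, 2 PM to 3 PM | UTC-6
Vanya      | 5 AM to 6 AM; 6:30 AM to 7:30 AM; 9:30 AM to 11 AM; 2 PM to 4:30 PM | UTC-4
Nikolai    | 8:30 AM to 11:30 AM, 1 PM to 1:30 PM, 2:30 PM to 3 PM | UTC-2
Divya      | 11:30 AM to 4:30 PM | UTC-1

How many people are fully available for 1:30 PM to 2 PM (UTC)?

3

Bashir in UTC: 10:00-11:00, 13:00-15:00, 17:30-20:00 (add 4h to convert from UTC-4).
Kavya in UTC: 09:00-09:30, 10:00-11:00, 15:30-16:30, 17:00-20:00 (add 6h to convert from UTC-6).
Keanu in UTC: 19:00-19:30, 20:00-21:00 (add 6h to convert from UTC-6).
Vanya in UTC: 09:00-10:00, 10:30-11:30, 13:30-15:00, 18:00-20:30 (add 4h to convert from UTC-4).
Nikolai in UTC: 10:30-13:30, 15:00-15:30, 16:30-17:00 (add 2h to convert from UTC-2).
Divya in UTC: 12:30-17:30 (add 1h to convert from UTC-1).
Bashir, Vanya, and Divya can make the full 13:30-14:00 slot — that's 3.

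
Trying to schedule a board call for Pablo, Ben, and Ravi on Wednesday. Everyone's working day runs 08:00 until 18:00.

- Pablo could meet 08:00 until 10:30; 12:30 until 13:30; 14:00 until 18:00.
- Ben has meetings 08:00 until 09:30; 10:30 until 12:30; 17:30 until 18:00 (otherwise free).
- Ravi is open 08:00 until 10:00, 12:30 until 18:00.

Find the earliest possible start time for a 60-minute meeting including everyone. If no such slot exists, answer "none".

Pablo free: 08:00-10:30, 12:30-13:30, 14:00-18:00.
Ben free: 09:30-10:30, 12:30-17:30 (invert busy blocks within the working day).
Ravi free: 08:00-10:00, 12:30-18:00.
Pablo ∩ Ben: 09:30-10:30, 12:30-13:30, 14:00-17:30.
Pablo ∩ Ben ∩ Ravi: 09:30-10:00, 12:30-13:30, 14:00-17:30.
The first common window of at least 60 minutes is 12:30-13:30, so the earliest start is 12:30.

12:30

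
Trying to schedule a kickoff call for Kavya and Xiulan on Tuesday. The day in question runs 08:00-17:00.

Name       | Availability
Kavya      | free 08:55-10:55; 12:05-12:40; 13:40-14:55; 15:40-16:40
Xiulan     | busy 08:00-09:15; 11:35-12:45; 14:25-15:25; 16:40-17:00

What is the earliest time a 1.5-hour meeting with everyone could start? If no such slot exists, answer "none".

09:15

Kavya free: 08:55-10:55, 12:05-12:40, 13:40-14:55, 15:40-16:40.
Xiulan free: 09:15-11:35, 12:45-14:25, 15:25-16:40 (invert busy blocks within the working day).
Kavya ∩ Xiulan: 09:15-10:55, 13:40-14:25, 15:40-16:40.
The first common window of at least 90 minutes is 09:15-10:55, so the earliest start is 09:15.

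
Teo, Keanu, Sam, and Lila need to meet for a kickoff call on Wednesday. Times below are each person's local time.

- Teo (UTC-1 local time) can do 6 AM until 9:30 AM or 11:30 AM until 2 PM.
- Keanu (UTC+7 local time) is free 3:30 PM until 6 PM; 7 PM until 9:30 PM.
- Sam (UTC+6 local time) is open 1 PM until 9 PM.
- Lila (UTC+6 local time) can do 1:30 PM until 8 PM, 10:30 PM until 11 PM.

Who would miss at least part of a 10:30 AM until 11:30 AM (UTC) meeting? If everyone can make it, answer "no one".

Teo in UTC: 07:00-10:30, 12:30-15:00 (add 1h to convert from UTC-1).
Keanu in UTC: 08:30-11:00, 12:00-14:30 (subtract 7h to convert from UTC+7).
Sam in UTC: 07:00-15:00 (subtract 6h to convert from UTC+6).
Lila in UTC: 07:30-14:00, 16:30-17:00 (subtract 6h to convert from UTC+6).
Teo: not fully free for 10:30-11:30. Keanu: not fully free for 10:30-11:30. Sam: free for 10:30-11:30. Lila: free for 10:30-11:30.

Keanu, Teo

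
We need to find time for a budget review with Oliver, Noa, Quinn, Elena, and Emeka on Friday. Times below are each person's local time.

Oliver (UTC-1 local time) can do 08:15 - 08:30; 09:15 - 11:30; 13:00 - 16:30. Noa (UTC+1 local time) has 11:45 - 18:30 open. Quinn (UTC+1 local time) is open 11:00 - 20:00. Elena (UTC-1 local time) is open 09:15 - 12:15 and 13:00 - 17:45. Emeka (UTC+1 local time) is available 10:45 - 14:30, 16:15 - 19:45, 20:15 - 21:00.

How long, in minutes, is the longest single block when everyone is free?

Oliver in UTC: 09:15-09:30, 10:15-12:30, 14:00-17:30 (add 1h to convert from UTC-1).
Noa in UTC: 10:45-17:30 (subtract 1h to convert from UTC+1).
Quinn in UTC: 10:00-19:00 (subtract 1h to convert from UTC+1).
Elena in UTC: 10:15-13:15, 14:00-18:45 (add 1h to convert from UTC-1).
Emeka in UTC: 09:45-13:30, 15:15-18:45, 19:15-20:00 (subtract 1h to convert from UTC+1).
Oliver ∩ Noa: 10:45-12:30, 14:00-17:30.
Oliver ∩ Noa ∩ Quinn: 10:45-12:30, 14:00-17:30.
Oliver ∩ Noa ∩ Quinn ∩ Elena: 10:45-12:30, 14:00-17:30.
Oliver ∩ Noa ∩ Quinn ∩ Elena ∩ Emeka: 10:45-12:30, 15:15-17:30.
Those are the intersection windows.
The longest is 15:15-17:30 at 135 minutes.

135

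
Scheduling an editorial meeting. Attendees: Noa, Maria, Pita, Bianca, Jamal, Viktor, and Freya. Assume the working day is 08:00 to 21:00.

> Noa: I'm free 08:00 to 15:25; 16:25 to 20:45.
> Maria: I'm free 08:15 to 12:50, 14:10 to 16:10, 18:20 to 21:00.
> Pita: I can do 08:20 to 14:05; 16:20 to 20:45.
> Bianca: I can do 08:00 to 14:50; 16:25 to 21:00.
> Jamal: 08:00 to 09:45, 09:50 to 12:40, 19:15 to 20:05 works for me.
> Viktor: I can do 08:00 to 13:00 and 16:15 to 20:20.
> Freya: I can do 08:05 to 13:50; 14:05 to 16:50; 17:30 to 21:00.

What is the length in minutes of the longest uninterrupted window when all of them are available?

170

Noa ∩ Maria: 08:15-12:50, 14:10-15:25, 18:20-20:45.
Noa ∩ Maria ∩ Pita: 08:20-12:50, 18:20-20:45.
Noa ∩ Maria ∩ Pita ∩ Bianca: 08:20-12:50, 18:20-20:45.
Noa ∩ Maria ∩ Pita ∩ Bianca ∩ Jamal: 08:20-09:45, 09:50-12:40, 19:15-20:05.
Noa ∩ Maria ∩ Pita ∩ Bianca ∩ Jamal ∩ Viktor: 08:20-09:45, 09:50-12:40, 19:15-20:05.
Noa ∩ Maria ∩ Pita ∩ Bianca ∩ Jamal ∩ Viktor ∩ Freya: 08:20-09:45, 09:50-12:40, 19:15-20:05.
The longest is 09:50-12:40 at 170 minutes.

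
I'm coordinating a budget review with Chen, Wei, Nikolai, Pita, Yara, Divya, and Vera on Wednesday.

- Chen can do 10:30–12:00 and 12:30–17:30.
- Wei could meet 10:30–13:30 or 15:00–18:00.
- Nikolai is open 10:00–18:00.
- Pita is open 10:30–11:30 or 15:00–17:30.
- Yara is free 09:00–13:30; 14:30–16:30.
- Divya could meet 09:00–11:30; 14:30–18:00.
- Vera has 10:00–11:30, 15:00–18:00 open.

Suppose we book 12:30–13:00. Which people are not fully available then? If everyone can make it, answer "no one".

Chen: free for 12:30-13:00. Wei: free for 12:30-13:00. Nikolai: free for 12:30-13:00. Pita: not fully free for 12:30-13:00. Yara: free for 12:30-13:00. Divya: not fully free for 12:30-13:00. Vera: not fully free for 12:30-13:00.

Divya, Pita, Vera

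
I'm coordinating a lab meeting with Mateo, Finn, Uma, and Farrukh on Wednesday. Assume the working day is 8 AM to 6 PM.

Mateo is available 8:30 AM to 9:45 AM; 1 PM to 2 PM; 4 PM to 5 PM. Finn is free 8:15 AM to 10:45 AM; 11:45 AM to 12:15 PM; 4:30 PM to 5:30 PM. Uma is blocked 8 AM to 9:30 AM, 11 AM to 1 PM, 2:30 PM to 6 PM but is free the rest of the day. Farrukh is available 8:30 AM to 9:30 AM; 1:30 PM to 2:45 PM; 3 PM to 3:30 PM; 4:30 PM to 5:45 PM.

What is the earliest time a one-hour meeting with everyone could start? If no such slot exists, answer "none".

Mateo free: 08:30-09:45, 13:00-14:00, 16:00-17:00.
Finn free: 08:15-10:45, 11:45-12:15, 16:30-17:30.
Uma free: 09:30-11:00, 13:00-14:30 (invert busy blocks within the working day).
Farrukh free: 08:30-09:30, 13:30-14:45, 15:00-15:30, 16:30-17:45.
Mateo ∩ Finn: 08:30-09:45, 16:30-17:00.
Mateo ∩ Finn ∩ Uma: 09:30-09:45.
Mateo ∩ Finn ∩ Uma ∩ Farrukh: ∅.
There is no time when everyone is free.
No common window is at least 60 minutes long.

none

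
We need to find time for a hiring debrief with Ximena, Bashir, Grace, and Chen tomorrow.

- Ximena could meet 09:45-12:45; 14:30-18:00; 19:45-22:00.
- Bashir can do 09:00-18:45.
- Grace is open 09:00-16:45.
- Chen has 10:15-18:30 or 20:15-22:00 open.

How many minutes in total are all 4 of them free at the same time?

285

Ximena ∩ Bashir: 09:45-12:45, 14:30-18:00.
Ximena ∩ Bashir ∩ Grace: 09:45-12:45, 14:30-16:45.
Ximena ∩ Bashir ∩ Grace ∩ Chen: 10:15-12:45, 14:30-16:45.
Those are the intersection windows.
Summing the common windows: 150 + 135 = 285 minutes.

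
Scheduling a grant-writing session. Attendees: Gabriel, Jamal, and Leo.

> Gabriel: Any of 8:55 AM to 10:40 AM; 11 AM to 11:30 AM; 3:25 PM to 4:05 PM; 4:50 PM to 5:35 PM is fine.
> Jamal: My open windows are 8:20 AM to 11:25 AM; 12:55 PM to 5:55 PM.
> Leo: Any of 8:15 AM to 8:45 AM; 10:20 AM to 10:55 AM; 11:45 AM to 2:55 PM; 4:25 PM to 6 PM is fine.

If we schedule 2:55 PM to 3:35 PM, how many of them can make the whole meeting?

1

Jamal can make the full 14:55-15:35 slot — that's 1.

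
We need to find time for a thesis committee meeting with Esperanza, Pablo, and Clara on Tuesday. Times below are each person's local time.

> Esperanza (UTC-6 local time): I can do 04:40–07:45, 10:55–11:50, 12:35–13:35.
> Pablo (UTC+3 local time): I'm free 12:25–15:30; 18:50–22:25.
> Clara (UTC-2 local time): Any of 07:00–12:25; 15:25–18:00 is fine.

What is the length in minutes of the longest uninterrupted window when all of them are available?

Esperanza in UTC: 10:40-13:45, 16:55-17:50, 18:35-19:35 (add 6h to convert from UTC-6).
Pablo in UTC: 09:25-12:30, 15:50-19:25 (subtract 3h to convert from UTC+3).
Clara in UTC: 09:00-14:25, 17:25-20:00 (add 2h to convert from UTC-2).
Esperanza ∩ Pablo: 10:40-12:30, 16:55-17:50, 18:35-19:25.
Esperanza ∩ Pablo ∩ Clara: 10:40-12:30, 17:25-17:50, 18:35-19:25.
The longest is 10:40-12:30 at 110 minutes.

110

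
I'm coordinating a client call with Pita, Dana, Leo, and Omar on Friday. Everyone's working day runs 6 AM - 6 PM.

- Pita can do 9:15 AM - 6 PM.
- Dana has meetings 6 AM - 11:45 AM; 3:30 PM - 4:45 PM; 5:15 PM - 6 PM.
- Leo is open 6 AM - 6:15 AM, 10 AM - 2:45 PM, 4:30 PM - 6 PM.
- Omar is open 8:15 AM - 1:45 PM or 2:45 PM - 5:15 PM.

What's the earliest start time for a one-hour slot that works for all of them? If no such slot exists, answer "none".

11:45

Pita free: 09:15-18:00.
Dana free: 11:45-15:30, 16:45-17:15 (invert busy blocks within the working day).
Leo free: 06:00-06:15, 10:00-14:45, 16:30-18:00.
Omar free: 08:15-13:45, 14:45-17:15.
Pita ∩ Dana: 11:45-15:30, 16:45-17:15.
Pita ∩ Dana ∩ Leo: 11:45-14:45, 16:45-17:15.
Pita ∩ Dana ∩ Leo ∩ Omar: 11:45-13:45, 16:45-17:15.
So the common availability across everyone is 11:45-13:45, 16:45-17:15.
The first common window of at least 60 minutes is 11:45-13:45, so the earliest start is 11:45.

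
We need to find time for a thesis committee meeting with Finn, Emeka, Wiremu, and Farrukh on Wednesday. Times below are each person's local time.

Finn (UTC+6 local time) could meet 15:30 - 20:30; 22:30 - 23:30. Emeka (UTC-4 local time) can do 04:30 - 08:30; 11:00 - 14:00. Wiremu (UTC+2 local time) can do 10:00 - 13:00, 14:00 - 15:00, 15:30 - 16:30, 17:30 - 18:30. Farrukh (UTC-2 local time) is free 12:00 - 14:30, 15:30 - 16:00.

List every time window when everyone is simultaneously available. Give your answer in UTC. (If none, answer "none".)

none

Finn in UTC: 09:30-14:30, 16:30-17:30 (subtract 6h to convert from UTC+6).
Emeka in UTC: 08:30-12:30, 15:00-18:00 (add 4h to convert from UTC-4).
Wiremu in UTC: 08:00-11:00, 12:00-13:00, 13:30-14:30, 15:30-16:30 (subtract 2h to convert from UTC+2).
Farrukh in UTC: 14:00-16:30, 17:30-18:00 (add 2h to convert from UTC-2).
Finn ∩ Emeka: 09:30-12:30, 16:30-17:30.
Finn ∩ Emeka ∩ Wiremu: 09:30-11:00, 12:00-12:30.
Finn ∩ Emeka ∩ Wiremu ∩ Farrukh: ∅.
There is no time when everyone is free.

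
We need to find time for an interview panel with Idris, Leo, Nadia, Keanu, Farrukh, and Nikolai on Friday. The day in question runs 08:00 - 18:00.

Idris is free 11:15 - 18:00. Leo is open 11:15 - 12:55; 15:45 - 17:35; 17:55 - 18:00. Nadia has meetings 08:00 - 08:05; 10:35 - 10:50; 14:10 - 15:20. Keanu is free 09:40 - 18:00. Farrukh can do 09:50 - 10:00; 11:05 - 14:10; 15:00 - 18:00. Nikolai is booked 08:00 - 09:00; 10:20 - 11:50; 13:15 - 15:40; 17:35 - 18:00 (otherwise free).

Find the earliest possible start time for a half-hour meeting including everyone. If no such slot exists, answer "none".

11:50

Idris free: 11:15-18:00.
Leo free: 11:15-12:55, 15:45-17:35, 17:55-18:00.
Nadia free: 08:05-10:35, 10:50-14:10, 15:20-18:00 (invert busy blocks within the working day).
Keanu free: 09:40-18:00.
Farrukh free: 09:50-10:00, 11:05-14:10, 15:00-18:00.
Nikolai free: 09:00-10:20, 11:50-13:15, 15:40-17:35 (invert busy blocks within the working day).
Idris ∩ Leo: 11:15-12:55, 15:45-17:35, 17:55-18:00.
Idris ∩ Leo ∩ Nadia: 11:15-12:55, 15:45-17:35, 17:55-18:00.
Idris ∩ Leo ∩ Nadia ∩ Keanu: 11:15-12:55, 15:45-17:35, 17:55-18:00.
Idris ∩ Leo ∩ Nadia ∩ Keanu ∩ Farrukh: 11:15-12:55, 15:45-17:35, 17:55-18:00.
Idris ∩ Leo ∩ Nadia ∩ Keanu ∩ Farrukh ∩ Nikolai: 11:50-12:55, 15:45-17:35.
The first common window of at least 30 minutes is 11:50-12:55, so the earliest start is 11:50.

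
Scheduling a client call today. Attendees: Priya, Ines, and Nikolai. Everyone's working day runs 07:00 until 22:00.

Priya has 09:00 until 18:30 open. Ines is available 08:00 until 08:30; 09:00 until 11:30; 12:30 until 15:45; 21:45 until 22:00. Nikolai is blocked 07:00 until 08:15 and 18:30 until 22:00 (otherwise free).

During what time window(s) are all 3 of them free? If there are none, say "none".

Priya free: 09:00-18:30.
Ines free: 08:00-08:30, 09:00-11:30, 12:30-15:45, 21:45-22:00.
Nikolai free: 08:15-18:30 (invert busy blocks within the working day).
Priya ∩ Ines: 09:00-11:30, 12:30-15:45.
Priya ∩ Ines ∩ Nikolai: 09:00-11:30, 12:30-15:45.

09:00-11:30, 12:30-15:45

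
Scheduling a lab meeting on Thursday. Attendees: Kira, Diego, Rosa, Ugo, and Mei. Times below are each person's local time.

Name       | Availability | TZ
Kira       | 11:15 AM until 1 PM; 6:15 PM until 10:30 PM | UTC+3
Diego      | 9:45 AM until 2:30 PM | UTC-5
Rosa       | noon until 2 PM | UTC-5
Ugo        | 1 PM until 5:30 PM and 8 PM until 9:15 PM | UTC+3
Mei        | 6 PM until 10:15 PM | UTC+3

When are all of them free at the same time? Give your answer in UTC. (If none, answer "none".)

Kira in UTC: 08:15-10:00, 15:15-19:30 (subtract 3h to convert from UTC+3).
Diego in UTC: 14:45-19:30 (add 5h to convert from UTC-5).
Rosa in UTC: 17:00-19:00 (add 5h to convert from UTC-5).
Ugo in UTC: 10:00-14:30, 17:00-18:15 (subtract 3h to convert from UTC+3).
Mei in UTC: 15:00-19:15 (subtract 3h to convert from UTC+3).
Kira ∩ Diego: 15:15-19:30.
Kira ∩ Diego ∩ Rosa: 17:00-19:00.
Kira ∩ Diego ∩ Rosa ∩ Ugo: 17:00-18:15.
Kira ∩ Diego ∩ Rosa ∩ Ugo ∩ Mei: 17:00-18:15.
Those are the intersection windows.

17:00-18:15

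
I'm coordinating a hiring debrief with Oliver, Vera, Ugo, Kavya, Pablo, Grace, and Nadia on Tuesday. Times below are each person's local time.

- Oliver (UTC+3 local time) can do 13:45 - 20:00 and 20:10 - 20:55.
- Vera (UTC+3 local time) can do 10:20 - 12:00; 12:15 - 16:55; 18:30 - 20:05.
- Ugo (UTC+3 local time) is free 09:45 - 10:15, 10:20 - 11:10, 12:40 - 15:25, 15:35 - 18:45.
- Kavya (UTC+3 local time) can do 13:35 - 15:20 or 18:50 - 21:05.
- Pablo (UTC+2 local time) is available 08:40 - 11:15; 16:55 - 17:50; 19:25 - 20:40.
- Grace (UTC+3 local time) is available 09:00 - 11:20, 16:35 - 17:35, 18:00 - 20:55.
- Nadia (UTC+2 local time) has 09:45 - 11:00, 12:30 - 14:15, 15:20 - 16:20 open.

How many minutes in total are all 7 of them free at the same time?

Oliver in UTC: 10:45-17:00, 17:10-17:55 (subtract 3h to convert from UTC+3).
Vera in UTC: 07:20-09:00, 09:15-13:55, 15:30-17:05 (subtract 3h to convert from UTC+3).
Ugo in UTC: 06:45-07:15, 07:20-08:10, 09:40-12:25, 12:35-15:45 (subtract 3h to convert from UTC+3).
Kavya in UTC: 10:35-12:20, 15:50-18:05 (subtract 3h to convert from UTC+3).
Pablo in UTC: 06:40-09:15, 14:55-15:50, 17:25-18:40 (subtract 2h to convert from UTC+2).
Grace in UTC: 06:00-08:20, 13:35-14:35, 15:00-17:55 (subtract 3h to convert from UTC+3).
Nadia in UTC: 07:45-09:00, 10:30-12:15, 13:20-14:20 (subtract 2h to convert from UTC+2).
Oliver ∩ Vera: 10:45-13:55, 15:30-17:00.
Oliver ∩ Vera ∩ Ugo: 10:45-12:25, 12:35-13:55, 15:30-15:45.
Oliver ∩ Vera ∩ Ugo ∩ Kavya: 10:45-12:20.
Oliver ∩ Vera ∩ Ugo ∩ Kavya ∩ Pablo: ∅.
Oliver ∩ Vera ∩ Ugo ∩ Kavya ∩ Pablo ∩ Grace: ∅.
Oliver ∩ Vera ∩ Ugo ∩ Kavya ∩ Pablo ∩ Grace ∩ Nadia: ∅.
There is no time when everyone is free.
There is no common window, so the total is 0 minutes.

0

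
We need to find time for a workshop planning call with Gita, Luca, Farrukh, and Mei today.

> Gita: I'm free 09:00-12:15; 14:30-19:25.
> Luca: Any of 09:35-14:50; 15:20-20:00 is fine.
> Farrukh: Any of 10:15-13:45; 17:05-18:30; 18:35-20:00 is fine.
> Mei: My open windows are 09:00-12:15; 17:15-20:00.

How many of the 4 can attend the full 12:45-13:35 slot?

Luca and Farrukh can make the full 12:45-13:35 slot — that's 2.

2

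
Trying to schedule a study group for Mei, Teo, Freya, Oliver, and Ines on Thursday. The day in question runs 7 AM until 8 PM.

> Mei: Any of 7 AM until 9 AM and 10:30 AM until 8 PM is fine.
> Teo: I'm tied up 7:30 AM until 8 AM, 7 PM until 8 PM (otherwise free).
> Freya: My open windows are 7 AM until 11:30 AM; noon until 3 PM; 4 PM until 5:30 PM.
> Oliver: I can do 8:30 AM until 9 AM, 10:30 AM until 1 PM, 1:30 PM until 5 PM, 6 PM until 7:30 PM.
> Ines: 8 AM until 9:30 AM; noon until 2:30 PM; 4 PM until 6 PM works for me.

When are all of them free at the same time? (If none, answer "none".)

Mei free: 07:00-09:00, 10:30-20:00.
Teo free: 07:00-07:30, 08:00-19:00 (invert busy blocks within the working day).
Freya free: 07:00-11:30, 12:00-15:00, 16:00-17:30.
Oliver free: 08:30-09:00, 10:30-13:00, 13:30-17:00, 18:00-19:30.
Ines free: 08:00-09:30, 12:00-14:30, 16:00-18:00.
Mei ∩ Teo: 07:00-07:30, 08:00-09:00, 10:30-19:00.
Mei ∩ Teo ∩ Freya: 07:00-07:30, 08:00-09:00, 10:30-11:30, 12:00-15:00, 16:00-17:30.
Mei ∩ Teo ∩ Freya ∩ Oliver: 08:30-09:00, 10:30-11:30, 12:00-13:00, 13:30-15:00, 16:00-17:00.
Mei ∩ Teo ∩ Freya ∩ Oliver ∩ Ines: 08:30-09:00, 12:00-13:00, 13:30-14:30, 16:00-17:00.

08:30-09:00, 12:00-13:00, 13:30-14:30, 16:00-17:00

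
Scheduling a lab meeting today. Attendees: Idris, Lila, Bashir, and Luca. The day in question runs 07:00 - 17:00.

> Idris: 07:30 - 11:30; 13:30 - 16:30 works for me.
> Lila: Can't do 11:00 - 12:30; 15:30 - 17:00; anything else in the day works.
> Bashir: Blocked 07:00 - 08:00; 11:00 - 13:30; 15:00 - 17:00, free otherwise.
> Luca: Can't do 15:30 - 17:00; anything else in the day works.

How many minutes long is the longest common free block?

Idris free: 07:30-11:30, 13:30-16:30.
Lila free: 07:00-11:00, 12:30-15:30 (invert busy blocks within the working day).
Bashir free: 08:00-11:00, 13:30-15:00 (invert busy blocks within the working day).
Luca free: 07:00-15:30 (invert busy blocks within the working day).
Idris ∩ Lila: 07:30-11:00, 13:30-15:30.
Idris ∩ Lila ∩ Bashir: 08:00-11:00, 13:30-15:00.
Idris ∩ Lila ∩ Bashir ∩ Luca: 08:00-11:00, 13:30-15:00.
Those are the intersection windows.
The longest is 08:00-11:00 at 180 minutes.

180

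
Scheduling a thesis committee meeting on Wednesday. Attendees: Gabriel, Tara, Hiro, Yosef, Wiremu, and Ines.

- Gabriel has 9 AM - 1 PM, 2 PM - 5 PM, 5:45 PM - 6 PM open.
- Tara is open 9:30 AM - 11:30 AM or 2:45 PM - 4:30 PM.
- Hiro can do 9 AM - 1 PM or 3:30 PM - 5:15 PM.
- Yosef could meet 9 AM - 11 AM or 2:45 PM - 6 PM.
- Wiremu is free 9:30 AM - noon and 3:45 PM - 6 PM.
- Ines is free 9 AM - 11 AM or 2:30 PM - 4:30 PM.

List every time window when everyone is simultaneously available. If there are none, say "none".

Gabriel ∩ Tara: 09:30-11:30, 14:45-16:30.
Gabriel ∩ Tara ∩ Hiro: 09:30-11:30, 15:30-16:30.
Gabriel ∩ Tara ∩ Hiro ∩ Yosef: 09:30-11:00, 15:30-16:30.
Gabriel ∩ Tara ∩ Hiro ∩ Yosef ∩ Wiremu: 09:30-11:00, 15:45-16:30.
Gabriel ∩ Tara ∩ Hiro ∩ Yosef ∩ Wiremu ∩ Ines: 09:30-11:00, 15:45-16:30.

09:30-11:00, 15:45-16:30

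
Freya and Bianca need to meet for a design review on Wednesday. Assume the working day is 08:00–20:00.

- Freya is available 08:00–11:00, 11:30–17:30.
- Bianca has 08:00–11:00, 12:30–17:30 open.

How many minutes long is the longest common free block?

Freya ∩ Bianca: 08:00-11:00, 12:30-17:30.
So the common availability across everyone is 08:00-11:00, 12:30-17:30.
The longest is 12:30-17:30 at 300 minutes.

300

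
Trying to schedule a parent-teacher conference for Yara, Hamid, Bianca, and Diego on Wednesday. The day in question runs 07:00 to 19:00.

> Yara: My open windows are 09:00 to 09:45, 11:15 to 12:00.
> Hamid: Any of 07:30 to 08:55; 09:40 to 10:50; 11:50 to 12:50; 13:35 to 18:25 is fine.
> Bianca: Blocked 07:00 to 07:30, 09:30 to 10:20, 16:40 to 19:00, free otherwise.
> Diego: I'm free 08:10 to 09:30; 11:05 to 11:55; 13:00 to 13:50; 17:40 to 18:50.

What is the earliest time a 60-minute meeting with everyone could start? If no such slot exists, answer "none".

none

Yara free: 09:00-09:45, 11:15-12:00.
Hamid free: 07:30-08:55, 09:40-10:50, 11:50-12:50, 13:35-18:25.
Bianca free: 07:30-09:30, 10:20-16:40 (invert busy blocks within the working day).
Diego free: 08:10-09:30, 11:05-11:55, 13:00-13:50, 17:40-18:50.
Yara ∩ Hamid: 09:40-09:45, 11:50-12:00.
Yara ∩ Hamid ∩ Bianca: 11:50-12:00.
Yara ∩ Hamid ∩ Bianca ∩ Diego: 11:50-11:55.
No common window is at least 60 minutes long.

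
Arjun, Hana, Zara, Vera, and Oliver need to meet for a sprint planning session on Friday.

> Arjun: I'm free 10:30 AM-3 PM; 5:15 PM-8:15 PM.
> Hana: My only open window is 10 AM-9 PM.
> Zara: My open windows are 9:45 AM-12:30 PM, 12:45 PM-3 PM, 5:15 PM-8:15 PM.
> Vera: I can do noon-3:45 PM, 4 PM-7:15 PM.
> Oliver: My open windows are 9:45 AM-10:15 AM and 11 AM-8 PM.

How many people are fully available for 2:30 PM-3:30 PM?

Hana, Vera, and Oliver can make the full 14:30-15:30 slot — that's 3.

3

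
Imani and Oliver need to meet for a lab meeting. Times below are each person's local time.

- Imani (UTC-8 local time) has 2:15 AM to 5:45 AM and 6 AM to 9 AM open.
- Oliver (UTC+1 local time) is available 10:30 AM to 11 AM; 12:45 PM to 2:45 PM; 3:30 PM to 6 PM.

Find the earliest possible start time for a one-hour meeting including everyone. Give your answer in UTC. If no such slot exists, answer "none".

Imani in UTC: 10:15-13:45, 14:00-17:00 (add 8h to convert from UTC-8).
Oliver in UTC: 09:30-10:00, 11:45-13:45, 14:30-17:00 (subtract 1h to convert from UTC+1).
Imani ∩ Oliver: 11:45-13:45, 14:30-17:00.
The first common window of at least 60 minutes is 11:45-13:45, so the earliest start is 11:45.

11:45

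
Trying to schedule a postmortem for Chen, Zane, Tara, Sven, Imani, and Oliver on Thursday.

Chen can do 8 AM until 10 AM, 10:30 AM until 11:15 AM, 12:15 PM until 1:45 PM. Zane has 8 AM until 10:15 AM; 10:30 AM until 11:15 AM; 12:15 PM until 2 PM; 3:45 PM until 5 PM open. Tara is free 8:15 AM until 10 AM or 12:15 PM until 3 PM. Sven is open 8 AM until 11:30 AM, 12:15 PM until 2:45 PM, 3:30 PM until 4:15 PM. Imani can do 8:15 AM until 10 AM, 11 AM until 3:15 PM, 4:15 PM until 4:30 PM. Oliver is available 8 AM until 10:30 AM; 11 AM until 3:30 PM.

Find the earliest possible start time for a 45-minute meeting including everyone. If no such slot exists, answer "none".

08:15

Chen ∩ Zane: 08:00-10:00, 10:30-11:15, 12:15-13:45.
Chen ∩ Zane ∩ Tara: 08:15-10:00, 12:15-13:45.
Chen ∩ Zane ∩ Tara ∩ Sven: 08:15-10:00, 12:15-13:45.
Chen ∩ Zane ∩ Tara ∩ Sven ∩ Imani: 08:15-10:00, 12:15-13:45.
Chen ∩ Zane ∩ Tara ∩ Sven ∩ Imani ∩ Oliver: 08:15-10:00, 12:15-13:45.
The first common window of at least 45 minutes is 08:15-10:00, so the earliest start is 08:15.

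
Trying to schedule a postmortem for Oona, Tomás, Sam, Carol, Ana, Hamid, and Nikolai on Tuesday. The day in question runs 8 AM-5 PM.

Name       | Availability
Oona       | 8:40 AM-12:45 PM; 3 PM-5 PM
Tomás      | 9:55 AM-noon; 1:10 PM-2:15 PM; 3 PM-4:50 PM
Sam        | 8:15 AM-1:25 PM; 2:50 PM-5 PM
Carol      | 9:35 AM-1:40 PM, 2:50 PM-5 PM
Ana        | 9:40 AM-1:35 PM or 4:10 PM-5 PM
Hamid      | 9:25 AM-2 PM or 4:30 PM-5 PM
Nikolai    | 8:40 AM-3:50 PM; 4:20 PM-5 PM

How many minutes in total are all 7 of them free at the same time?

145

Oona ∩ Tomás: 09:55-12:00, 15:00-16:50.
Oona ∩ Tomás ∩ Sam: 09:55-12:00, 15:00-16:50.
Oona ∩ Tomás ∩ Sam ∩ Carol: 09:55-12:00, 15:00-16:50.
Oona ∩ Tomás ∩ Sam ∩ Carol ∩ Ana: 09:55-12:00, 16:10-16:50.
Oona ∩ Tomás ∩ Sam ∩ Carol ∩ Ana ∩ Hamid: 09:55-12:00, 16:30-16:50.
Oona ∩ Tomás ∩ Sam ∩ Carol ∩ Ana ∩ Hamid ∩ Nikolai: 09:55-12:00, 16:30-16:50.
Summing the common windows: 125 + 20 = 145 minutes.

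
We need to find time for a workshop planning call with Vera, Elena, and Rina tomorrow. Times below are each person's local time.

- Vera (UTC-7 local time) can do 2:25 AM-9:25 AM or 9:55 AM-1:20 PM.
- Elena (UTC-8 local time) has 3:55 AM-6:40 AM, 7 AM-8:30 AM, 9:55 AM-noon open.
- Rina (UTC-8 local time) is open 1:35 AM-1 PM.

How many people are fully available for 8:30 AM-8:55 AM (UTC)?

Vera in UTC: 09:25-16:25, 16:55-20:20 (add 7h to convert from UTC-7).
Elena in UTC: 11:55-14:40, 15:00-16:30, 17:55-20:00 (add 8h to convert from UTC-8).
Rina in UTC: 09:35-21:00 (add 8h to convert from UTC-8).
nobody can make the full 08:30-08:55 slot — that's 0.

0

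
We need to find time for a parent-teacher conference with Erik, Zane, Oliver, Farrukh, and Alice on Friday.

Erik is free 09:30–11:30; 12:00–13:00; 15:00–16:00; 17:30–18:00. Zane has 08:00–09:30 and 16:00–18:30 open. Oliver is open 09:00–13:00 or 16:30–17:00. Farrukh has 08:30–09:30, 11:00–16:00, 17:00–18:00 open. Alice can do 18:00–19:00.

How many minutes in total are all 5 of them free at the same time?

Erik ∩ Zane: 17:30-18:00.
Erik ∩ Zane ∩ Oliver: ∅.
Erik ∩ Zane ∩ Oliver ∩ Farrukh: ∅.
Erik ∩ Zane ∩ Oliver ∩ Farrukh ∩ Alice: ∅.
There is no time when everyone is free.
There is no common window, so the total is 0 minutes.

0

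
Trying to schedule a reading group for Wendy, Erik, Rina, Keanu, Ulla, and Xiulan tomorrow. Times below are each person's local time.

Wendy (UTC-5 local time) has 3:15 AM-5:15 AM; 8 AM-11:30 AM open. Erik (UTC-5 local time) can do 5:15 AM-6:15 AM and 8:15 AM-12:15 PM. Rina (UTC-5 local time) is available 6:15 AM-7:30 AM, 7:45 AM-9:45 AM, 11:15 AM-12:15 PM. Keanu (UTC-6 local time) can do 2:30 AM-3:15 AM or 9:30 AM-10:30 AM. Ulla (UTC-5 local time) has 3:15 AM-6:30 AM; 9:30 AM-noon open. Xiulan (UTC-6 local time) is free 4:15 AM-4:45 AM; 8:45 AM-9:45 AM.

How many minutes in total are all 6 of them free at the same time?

0

Wendy in UTC: 08:15-10:15, 13:00-16:30 (add 5h to convert from UTC-5).
Erik in UTC: 10:15-11:15, 13:15-17:15 (add 5h to convert from UTC-5).
Rina in UTC: 11:15-12:30, 12:45-14:45, 16:15-17:15 (add 5h to convert from UTC-5).
Keanu in UTC: 08:30-09:15, 15:30-16:30 (add 6h to convert from UTC-6).
Ulla in UTC: 08:15-11:30, 14:30-17:00 (add 5h to convert from UTC-5).
Xiulan in UTC: 10:15-10:45, 14:45-15:45 (add 6h to convert from UTC-6).
Wendy ∩ Erik: 13:15-16:30.
Wendy ∩ Erik ∩ Rina: 13:15-14:45, 16:15-16:30.
Wendy ∩ Erik ∩ Rina ∩ Keanu: 16:15-16:30.
Wendy ∩ Erik ∩ Rina ∩ Keanu ∩ Ulla: 16:15-16:30.
Wendy ∩ Erik ∩ Rina ∩ Keanu ∩ Ulla ∩ Xiulan: ∅.
There is no time when everyone is free.
There is no common window, so the total is 0 minutes.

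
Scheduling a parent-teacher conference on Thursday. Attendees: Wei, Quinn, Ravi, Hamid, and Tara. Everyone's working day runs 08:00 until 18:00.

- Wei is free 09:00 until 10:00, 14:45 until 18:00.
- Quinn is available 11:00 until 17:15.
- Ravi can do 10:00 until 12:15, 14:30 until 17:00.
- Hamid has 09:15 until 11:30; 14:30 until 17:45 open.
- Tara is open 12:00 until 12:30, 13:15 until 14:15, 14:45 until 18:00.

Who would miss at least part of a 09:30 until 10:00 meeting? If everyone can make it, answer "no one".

Wei: free for 09:30-10:00. Quinn: not fully free for 09:30-10:00. Ravi: not fully free for 09:30-10:00. Hamid: free for 09:30-10:00. Tara: not fully free for 09:30-10:00.

Quinn, Ravi, Tara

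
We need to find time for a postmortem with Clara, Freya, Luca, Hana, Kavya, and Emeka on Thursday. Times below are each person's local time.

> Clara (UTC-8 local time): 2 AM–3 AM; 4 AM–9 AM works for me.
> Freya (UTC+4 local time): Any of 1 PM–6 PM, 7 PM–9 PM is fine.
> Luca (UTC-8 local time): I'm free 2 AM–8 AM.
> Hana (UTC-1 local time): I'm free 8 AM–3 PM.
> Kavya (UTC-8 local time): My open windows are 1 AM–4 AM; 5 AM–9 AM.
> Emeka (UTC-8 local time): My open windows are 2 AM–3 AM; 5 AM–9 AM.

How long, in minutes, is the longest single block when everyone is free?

60

Clara in UTC: 10:00-11:00, 12:00-17:00 (add 8h to convert from UTC-8).
Freya in UTC: 09:00-14:00, 15:00-17:00 (subtract 4h to convert from UTC+4).
Luca in UTC: 10:00-16:00 (add 8h to convert from UTC-8).
Hana in UTC: 09:00-16:00 (add 1h to convert from UTC-1).
Kavya in UTC: 09:00-12:00, 13:00-17:00 (add 8h to convert from UTC-8).
Emeka in UTC: 10:00-11:00, 13:00-17:00 (add 8h to convert from UTC-8).
Clara ∩ Freya: 10:00-11:00, 12:00-14:00, 15:00-17:00.
Clara ∩ Freya ∩ Luca: 10:00-11:00, 12:00-14:00, 15:00-16:00.
Clara ∩ Freya ∩ Luca ∩ Hana: 10:00-11:00, 12:00-14:00, 15:00-16:00.
Clara ∩ Freya ∩ Luca ∩ Hana ∩ Kavya: 10:00-11:00, 13:00-14:00, 15:00-16:00.
Clara ∩ Freya ∩ Luca ∩ Hana ∩ Kavya ∩ Emeka: 10:00-11:00, 13:00-14:00, 15:00-16:00.
Those are the intersection windows.
The longest is 10:00-11:00 at 60 minutes.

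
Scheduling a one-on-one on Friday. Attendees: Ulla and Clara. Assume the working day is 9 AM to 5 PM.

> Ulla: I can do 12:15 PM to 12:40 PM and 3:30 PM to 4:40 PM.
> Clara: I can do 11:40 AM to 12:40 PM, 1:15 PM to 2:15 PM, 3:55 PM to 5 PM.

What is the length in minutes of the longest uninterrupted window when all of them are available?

Ulla ∩ Clara: 12:15-12:40, 15:55-16:40.
The longest is 15:55-16:40 at 45 minutes.

45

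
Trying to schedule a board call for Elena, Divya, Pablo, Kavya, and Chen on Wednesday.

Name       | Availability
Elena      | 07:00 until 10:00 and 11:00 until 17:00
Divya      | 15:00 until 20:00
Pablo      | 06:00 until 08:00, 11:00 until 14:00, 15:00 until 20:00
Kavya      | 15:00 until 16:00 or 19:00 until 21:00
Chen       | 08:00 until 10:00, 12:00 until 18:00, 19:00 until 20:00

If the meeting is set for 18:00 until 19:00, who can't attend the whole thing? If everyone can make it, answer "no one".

Chen, Elena, Kavya

Elena: not fully free for 18:00-19:00. Divya: free for 18:00-19:00. Pablo: free for 18:00-19:00. Kavya: not fully free for 18:00-19:00. Chen: not fully free for 18:00-19:00.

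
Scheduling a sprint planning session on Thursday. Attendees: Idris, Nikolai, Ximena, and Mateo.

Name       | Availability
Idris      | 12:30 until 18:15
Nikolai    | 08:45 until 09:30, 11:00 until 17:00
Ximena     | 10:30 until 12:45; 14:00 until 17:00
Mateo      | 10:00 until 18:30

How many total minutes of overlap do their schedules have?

Idris ∩ Nikolai: 12:30-17:00.
Idris ∩ Nikolai ∩ Ximena: 12:30-12:45, 14:00-17:00.
Idris ∩ Nikolai ∩ Ximena ∩ Mateo: 12:30-12:45, 14:00-17:00.
Summing the common windows: 15 + 180 = 195 minutes.

195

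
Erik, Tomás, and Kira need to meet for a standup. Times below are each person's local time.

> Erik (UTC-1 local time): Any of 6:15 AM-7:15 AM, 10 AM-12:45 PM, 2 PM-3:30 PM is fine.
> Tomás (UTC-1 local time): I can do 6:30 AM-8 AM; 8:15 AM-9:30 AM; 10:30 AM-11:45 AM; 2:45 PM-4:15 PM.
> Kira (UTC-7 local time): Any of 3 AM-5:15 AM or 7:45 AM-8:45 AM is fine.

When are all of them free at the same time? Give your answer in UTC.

Erik in UTC: 07:15-08:15, 11:00-13:45, 15:00-16:30 (add 1h to convert from UTC-1).
Tomás in UTC: 07:30-09:00, 09:15-10:30, 11:30-12:45, 15:45-17:15 (add 1h to convert from UTC-1).
Kira in UTC: 10:00-12:15, 14:45-15:45 (add 7h to convert from UTC-7).
Erik ∩ Tomás: 07:30-08:15, 11:30-12:45, 15:45-16:30.
Erik ∩ Tomás ∩ Kira: 11:30-12:15.

11:30-12:15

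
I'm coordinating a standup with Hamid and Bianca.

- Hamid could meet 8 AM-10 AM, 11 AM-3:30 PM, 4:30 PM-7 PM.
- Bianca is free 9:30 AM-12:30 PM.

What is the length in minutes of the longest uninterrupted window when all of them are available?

Hamid ∩ Bianca: 09:30-10:00, 11:00-12:30.
The longest is 11:00-12:30 at 90 minutes.

90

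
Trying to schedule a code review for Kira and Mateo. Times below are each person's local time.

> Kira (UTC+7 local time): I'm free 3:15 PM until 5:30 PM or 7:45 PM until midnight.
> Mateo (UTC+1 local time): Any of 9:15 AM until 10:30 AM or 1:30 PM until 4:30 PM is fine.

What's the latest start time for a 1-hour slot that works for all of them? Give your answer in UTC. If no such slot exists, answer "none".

Kira in UTC: 08:15-10:30, 12:45-17:00 (subtract 7h to convert from UTC+7).
Mateo in UTC: 08:15-09:30, 12:30-15:30 (subtract 1h to convert from UTC+1).
Kira ∩ Mateo: 08:15-09:30, 12:45-15:30.
The last common window of at least 60 minutes is 12:45-15:30; a 60-minute meeting can start as late as 14:30 and still end by 15:30.

14:30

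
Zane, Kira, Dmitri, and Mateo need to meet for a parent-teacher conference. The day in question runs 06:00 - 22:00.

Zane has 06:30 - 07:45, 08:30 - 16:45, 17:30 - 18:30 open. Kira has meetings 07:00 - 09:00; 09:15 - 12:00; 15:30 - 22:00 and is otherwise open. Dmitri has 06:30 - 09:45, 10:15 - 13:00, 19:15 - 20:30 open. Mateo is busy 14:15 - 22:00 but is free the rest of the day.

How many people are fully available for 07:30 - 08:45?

Zane free: 06:30-07:45, 08:30-16:45, 17:30-18:30.
Kira free: 06:00-07:00, 09:00-09:15, 12:00-15:30 (invert busy blocks within the working day).
Dmitri free: 06:30-09:45, 10:15-13:00, 19:15-20:30.
Mateo free: 06:00-14:15 (invert busy blocks within the working day).
Dmitri and Mateo can make the full 07:30-08:45 slot — that's 2.

2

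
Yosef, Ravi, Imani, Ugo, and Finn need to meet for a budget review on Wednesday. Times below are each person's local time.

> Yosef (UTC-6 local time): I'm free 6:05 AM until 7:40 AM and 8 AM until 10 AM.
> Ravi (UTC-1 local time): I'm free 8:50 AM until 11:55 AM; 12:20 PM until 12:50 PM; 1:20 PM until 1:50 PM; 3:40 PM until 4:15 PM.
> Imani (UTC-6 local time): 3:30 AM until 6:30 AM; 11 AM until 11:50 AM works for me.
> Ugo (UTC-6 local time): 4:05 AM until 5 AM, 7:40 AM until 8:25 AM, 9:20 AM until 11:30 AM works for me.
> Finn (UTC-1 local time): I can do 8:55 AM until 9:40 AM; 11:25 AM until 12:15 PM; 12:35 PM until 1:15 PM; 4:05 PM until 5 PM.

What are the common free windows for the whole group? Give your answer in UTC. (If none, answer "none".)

Yosef in UTC: 12:05-13:40, 14:00-16:00 (add 6h to convert from UTC-6).
Ravi in UTC: 09:50-12:55, 13:20-13:50, 14:20-14:50, 16:40-17:15 (add 1h to convert from UTC-1).
Imani in UTC: 09:30-12:30, 17:00-17:50 (add 6h to convert from UTC-6).
Ugo in UTC: 10:05-11:00, 13:40-14:25, 15:20-17:30 (add 6h to convert from UTC-6).
Finn in UTC: 09:55-10:40, 12:25-13:15, 13:35-14:15, 17:05-18:00 (add 1h to convert from UTC-1).
Yosef ∩ Ravi: 12:05-12:55, 13:20-13:40, 14:20-14:50.
Yosef ∩ Ravi ∩ Imani: 12:05-12:30.
Yosef ∩ Ravi ∩ Imani ∩ Ugo: ∅.
Yosef ∩ Ravi ∩ Imani ∩ Ugo ∩ Finn: ∅.
There is no time when everyone is free.

none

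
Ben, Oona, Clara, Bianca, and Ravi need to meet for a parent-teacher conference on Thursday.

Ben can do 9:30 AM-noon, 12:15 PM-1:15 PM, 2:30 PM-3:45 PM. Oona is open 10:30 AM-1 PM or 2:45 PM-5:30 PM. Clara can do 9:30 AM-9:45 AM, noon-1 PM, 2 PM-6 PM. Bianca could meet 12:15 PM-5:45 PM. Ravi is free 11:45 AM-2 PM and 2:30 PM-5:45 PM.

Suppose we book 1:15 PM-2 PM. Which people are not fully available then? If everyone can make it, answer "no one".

Ben: not fully free for 13:15-14:00. Oona: not fully free for 13:15-14:00. Clara: not fully free for 13:15-14:00. Bianca: free for 13:15-14:00. Ravi: free for 13:15-14:00.

Ben, Clara, Oona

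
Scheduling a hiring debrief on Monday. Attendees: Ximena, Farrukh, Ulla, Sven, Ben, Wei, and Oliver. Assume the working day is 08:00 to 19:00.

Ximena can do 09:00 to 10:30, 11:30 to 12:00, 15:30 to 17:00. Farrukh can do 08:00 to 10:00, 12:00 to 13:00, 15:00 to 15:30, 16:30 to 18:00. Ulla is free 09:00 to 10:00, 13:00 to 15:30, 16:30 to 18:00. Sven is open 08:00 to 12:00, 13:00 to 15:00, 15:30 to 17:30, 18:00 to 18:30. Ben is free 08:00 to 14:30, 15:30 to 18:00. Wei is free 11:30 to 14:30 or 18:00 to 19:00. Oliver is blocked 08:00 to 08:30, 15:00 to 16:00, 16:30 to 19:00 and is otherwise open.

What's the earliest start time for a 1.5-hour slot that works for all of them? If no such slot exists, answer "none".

Ximena free: 09:00-10:30, 11:30-12:00, 15:30-17:00.
Farrukh free: 08:00-10:00, 12:00-13:00, 15:00-15:30, 16:30-18:00.
Ulla free: 09:00-10:00, 13:00-15:30, 16:30-18:00.
Sven free: 08:00-12:00, 13:00-15:00, 15:30-17:30, 18:00-18:30.
Ben free: 08:00-14:30, 15:30-18:00.
Wei free: 11:30-14:30, 18:00-19:00.
Oliver free: 08:30-15:00, 16:00-16:30 (invert busy blocks within the working day).
Ximena ∩ Farrukh: 09:00-10:00, 16:30-17:00.
Ximena ∩ Farrukh ∩ Ulla: 09:00-10:00, 16:30-17:00.
Ximena ∩ Farrukh ∩ Ulla ∩ Sven: 09:00-10:00, 16:30-17:00.
Ximena ∩ Farrukh ∩ Ulla ∩ Sven ∩ Ben: 09:00-10:00, 16:30-17:00.
Ximena ∩ Farrukh ∩ Ulla ∩ Sven ∩ Ben ∩ Wei: ∅.
Ximena ∩ Farrukh ∩ Ulla ∩ Sven ∩ Ben ∩ Wei ∩ Oliver: ∅.
There is no time when everyone is free.
No common window is at least 90 minutes long.

none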